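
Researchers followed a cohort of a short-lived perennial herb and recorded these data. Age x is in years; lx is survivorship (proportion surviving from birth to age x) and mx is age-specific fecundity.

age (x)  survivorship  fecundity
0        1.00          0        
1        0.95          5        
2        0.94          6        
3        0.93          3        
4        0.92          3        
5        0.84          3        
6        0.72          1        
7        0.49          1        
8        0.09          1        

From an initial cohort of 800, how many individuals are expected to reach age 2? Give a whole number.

752

Expected survivors = N0 · l_2 = 800 × 0.94 = 752 → 752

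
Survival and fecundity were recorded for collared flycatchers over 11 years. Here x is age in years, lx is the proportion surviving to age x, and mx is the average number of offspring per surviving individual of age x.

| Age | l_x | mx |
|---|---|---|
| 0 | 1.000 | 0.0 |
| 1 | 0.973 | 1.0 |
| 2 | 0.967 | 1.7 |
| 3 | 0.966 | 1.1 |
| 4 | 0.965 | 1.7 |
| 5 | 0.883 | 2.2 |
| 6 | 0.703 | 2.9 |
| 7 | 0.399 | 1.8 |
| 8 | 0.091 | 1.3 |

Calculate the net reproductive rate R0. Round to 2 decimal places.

lx·mx by age: 0, 0.973, 1.6439, 1.0626, 1.6405, 1.9426, 2.0387, 0.7182, 0.1183
R0 = Σ lx·mx = 10.1378 → 10.14

10.14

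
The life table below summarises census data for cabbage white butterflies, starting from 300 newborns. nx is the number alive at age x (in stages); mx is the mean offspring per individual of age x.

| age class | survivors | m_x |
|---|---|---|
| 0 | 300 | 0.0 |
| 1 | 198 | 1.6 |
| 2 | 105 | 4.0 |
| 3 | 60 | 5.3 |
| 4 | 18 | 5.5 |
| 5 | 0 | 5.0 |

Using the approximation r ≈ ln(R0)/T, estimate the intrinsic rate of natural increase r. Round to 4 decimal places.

lx = nx/n0 = nx/300: 1, 0.66, 0.35, 0.2, 0.06, 0
R0 = Σ lx·mx = 0 + 1.056 + 1.4 + 1.06 + 0.33 + 0 = 3.846
Σ x·lx·mx = 8.356; T = 8.356/3.846 = 2.17265…
r ≈ ln(R0)/T = ln(3.846)/2.17265… = 0.619997… → 0.6200

0.6200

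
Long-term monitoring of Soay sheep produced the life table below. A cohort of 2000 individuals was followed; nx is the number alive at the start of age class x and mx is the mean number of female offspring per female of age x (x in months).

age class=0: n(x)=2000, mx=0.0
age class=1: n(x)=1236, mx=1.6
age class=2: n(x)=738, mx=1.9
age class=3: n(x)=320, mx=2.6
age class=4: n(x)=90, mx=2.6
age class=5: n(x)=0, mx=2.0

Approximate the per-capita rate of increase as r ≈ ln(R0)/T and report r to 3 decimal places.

lx = nx/n0 = nx/2000: 1, 0.618, 0.369, 0.16, 0.045, 0
R0 = Σ lx·mx = 0 + 0.9888 + 0.7011 + 0.416 + 0.117 + 0 = 2.2229
Σ x·lx·mx = 4.107; T = 4.107/2.2229 = 1.84759…
r ≈ ln(R0)/T = ln(2.2229)/1.84759… = 0.43235… → 0.432

0.432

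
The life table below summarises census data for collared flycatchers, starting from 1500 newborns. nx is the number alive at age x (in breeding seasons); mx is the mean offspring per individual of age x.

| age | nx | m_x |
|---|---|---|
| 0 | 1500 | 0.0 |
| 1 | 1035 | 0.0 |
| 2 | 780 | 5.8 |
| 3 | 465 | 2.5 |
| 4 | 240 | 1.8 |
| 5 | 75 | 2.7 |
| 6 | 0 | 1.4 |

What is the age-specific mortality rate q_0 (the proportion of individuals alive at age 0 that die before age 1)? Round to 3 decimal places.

lx = nx/n0 = nx/1500: 1, 0.69, 0.52, 0.31, 0.16, 0.05, 0
q_0 = (l_0 − l_1) / l_0 = (1 − 0.69) / 1
     = 0.31 / 1 = 0.31 → 0.310

0.310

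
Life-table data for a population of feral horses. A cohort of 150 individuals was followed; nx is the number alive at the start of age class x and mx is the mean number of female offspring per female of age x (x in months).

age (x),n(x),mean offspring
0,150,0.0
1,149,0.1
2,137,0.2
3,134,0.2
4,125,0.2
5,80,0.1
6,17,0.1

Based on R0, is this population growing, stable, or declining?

declining

lx = nx/n0 = nx/150: 1, 0.99333…, 0.91333…, 0.89333…, 0.83333…, 0.53333…, 0.11333…
R0 = Σ lx·mx = 0 + 0.099333… + 0.182667… + 0.178667… + 0.166667… + 0.053333… + 0.011333… = 0.692…
R0 < 1, so the population is declining.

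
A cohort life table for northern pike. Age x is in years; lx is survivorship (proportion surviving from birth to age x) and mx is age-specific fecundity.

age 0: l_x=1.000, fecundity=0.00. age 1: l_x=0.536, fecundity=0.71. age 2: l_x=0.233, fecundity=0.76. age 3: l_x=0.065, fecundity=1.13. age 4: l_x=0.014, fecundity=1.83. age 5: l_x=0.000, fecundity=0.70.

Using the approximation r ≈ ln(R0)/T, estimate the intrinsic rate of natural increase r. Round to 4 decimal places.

R0 = Σ lx·mx = 0 + 0.38056 + 0.17708 + 0.07345 + 0.02562 + 0 = 0.65671
Σ x·lx·mx = 1.05755; T = 1.05755/0.65671 = 1.61038…
r ≈ ln(R0)/T = ln(0.65671)/1.61038… = -0.261127… → -0.2611

-0.2611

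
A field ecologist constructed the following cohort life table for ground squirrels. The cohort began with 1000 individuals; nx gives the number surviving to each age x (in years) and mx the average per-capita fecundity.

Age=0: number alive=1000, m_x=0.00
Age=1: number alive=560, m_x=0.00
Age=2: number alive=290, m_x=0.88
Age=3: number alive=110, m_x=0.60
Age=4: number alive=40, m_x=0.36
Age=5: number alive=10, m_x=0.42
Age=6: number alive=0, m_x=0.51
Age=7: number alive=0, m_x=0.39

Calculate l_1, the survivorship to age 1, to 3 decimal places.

0.560

l_1 = n_1/n_0 = 560/1000 = 0.56 → 0.560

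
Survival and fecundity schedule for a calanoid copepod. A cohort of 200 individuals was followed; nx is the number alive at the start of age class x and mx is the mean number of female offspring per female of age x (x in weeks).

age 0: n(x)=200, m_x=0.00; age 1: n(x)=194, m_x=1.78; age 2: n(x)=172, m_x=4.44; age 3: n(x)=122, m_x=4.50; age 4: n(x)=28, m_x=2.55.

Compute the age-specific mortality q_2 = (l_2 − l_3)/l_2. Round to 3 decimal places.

0.291

lx = nx/n0 = nx/200: 1, 0.97, 0.86, 0.61, 0.14
q_2 = (l_2 − l_3) / l_2 = (0.86 − 0.61) / 0.86
     = 0.25 / 0.86 = 0.290698… → 0.291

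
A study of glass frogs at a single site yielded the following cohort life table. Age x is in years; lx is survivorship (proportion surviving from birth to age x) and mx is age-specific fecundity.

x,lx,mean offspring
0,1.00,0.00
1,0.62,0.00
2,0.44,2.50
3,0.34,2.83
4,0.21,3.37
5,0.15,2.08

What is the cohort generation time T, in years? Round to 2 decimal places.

lx·mx: 0, 0, 1.1, 0.9622, 0.7077, 0.312 → R0 = 3.0819
x·lx·mx: 0, 0, 2.2, 2.8866, 2.8308, 1.56 → Σ = 9.4774
T = 9.4774 / 3.0819 = 3.075181… → 3.08

3.08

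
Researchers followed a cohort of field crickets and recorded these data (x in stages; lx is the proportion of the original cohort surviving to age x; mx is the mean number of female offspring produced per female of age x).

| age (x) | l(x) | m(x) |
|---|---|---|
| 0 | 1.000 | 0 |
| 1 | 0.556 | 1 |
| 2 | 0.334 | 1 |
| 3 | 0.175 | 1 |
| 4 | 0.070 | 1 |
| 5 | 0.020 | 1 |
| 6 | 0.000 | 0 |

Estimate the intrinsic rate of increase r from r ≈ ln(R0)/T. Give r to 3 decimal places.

R0 = Σ lx·mx = 0 + 0.556 + 0.334 + 0.175 + 0.07 + 0.02 + 0 = 1.155
Σ x·lx·mx = 2.129; T = 2.129/1.155 = 1.84329…
r ≈ ln(R0)/T = ln(1.155)/1.84329… = 0.07818… → 0.078

0.078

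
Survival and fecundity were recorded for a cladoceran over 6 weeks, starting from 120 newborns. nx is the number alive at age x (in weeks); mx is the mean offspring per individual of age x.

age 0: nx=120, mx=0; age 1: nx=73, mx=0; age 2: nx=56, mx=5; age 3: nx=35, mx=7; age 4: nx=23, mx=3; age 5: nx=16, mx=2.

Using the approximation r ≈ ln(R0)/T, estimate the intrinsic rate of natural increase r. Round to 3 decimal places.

lx = nx/n0 = nx/120: 1, 0.60833…, 0.46667…, 0.29167…, 0.19167…, 0.13333…
R0 = Σ lx·mx = 0 + 0 + 2.33333… + 2.04167… + 0.575… + 0.26667… = 5.216667…
Σ x·lx·mx = 14.425…; T = 14.425…/5.216667… = 2.76518…
r ≈ ln(R0)/T = ln(5.216667…)/2.76518… = 0.59738… → 0.597

0.597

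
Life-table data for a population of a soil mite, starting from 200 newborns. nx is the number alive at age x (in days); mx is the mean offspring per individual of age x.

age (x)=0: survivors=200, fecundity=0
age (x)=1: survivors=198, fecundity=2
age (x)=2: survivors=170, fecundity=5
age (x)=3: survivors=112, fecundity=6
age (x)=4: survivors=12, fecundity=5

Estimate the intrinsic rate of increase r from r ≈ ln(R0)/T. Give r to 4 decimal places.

1.0415

lx = nx/n0 = nx/200: 1, 0.99, 0.85, 0.56, 0.06
R0 = Σ lx·mx = 0 + 1.98 + 4.25 + 3.36 + 0.3 = 9.89
Σ x·lx·mx = 21.76; T = 21.76/9.89 = 2.2002…
r ≈ ln(R0)/T = ln(9.89)/2.2002… = 1.041506… → 1.0415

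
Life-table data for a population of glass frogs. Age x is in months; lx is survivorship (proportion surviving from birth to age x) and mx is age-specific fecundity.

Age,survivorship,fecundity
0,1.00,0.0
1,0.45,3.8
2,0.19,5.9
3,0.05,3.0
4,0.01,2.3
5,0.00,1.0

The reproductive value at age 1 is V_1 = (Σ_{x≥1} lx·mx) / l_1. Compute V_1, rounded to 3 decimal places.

lx·mx for x ≥ 1: 1.71, 1.121, 0.15, 0.023, 0 → sum = 3.004
V_1 = 3.004 / l_1 = 3.004 / 0.45 = 6.675556… → 6.676

6.676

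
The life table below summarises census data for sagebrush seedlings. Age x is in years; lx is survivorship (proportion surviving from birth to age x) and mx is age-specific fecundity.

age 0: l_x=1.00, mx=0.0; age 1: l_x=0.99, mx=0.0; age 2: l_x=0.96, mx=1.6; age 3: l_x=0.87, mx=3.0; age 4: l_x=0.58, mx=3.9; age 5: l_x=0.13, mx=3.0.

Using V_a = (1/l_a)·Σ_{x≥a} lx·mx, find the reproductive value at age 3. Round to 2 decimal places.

6.05

lx·mx for x ≥ 3: 2.61, 2.262, 0.39 → sum = 5.262
V_3 = 5.262 / l_3 = 5.262 / 0.87 = 6.048276… → 6.05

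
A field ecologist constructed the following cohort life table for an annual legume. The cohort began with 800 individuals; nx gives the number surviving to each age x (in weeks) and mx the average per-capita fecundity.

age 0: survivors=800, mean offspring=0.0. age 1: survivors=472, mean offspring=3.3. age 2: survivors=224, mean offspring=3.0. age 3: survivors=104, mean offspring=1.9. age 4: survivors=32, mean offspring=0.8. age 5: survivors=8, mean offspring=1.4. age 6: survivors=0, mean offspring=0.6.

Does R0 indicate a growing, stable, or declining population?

growing

lx = nx/n0 = nx/800: 1, 0.59, 0.28, 0.13, 0.04, 0.01, 0
R0 = Σ lx·mx = 0 + 1.947 + 0.84 + 0.247 + 0.032 + 0.014 + 0 = 3.08
R0 > 1, so the population is growing.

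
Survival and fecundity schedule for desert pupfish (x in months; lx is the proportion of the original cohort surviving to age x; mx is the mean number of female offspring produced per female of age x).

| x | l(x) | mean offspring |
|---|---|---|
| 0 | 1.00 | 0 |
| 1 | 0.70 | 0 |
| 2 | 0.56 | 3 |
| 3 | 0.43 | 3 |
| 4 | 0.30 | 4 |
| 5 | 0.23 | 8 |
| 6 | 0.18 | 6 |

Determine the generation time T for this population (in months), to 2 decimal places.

lx·mx: 0, 0, 1.68, 1.29, 1.2, 1.84, 1.08 → R0 = 7.09
x·lx·mx: 0, 0, 3.36, 3.87, 4.8, 9.2, 6.48 → Σ = 27.71
T = 27.71 / 7.09 = 3.908322… → 3.91

3.91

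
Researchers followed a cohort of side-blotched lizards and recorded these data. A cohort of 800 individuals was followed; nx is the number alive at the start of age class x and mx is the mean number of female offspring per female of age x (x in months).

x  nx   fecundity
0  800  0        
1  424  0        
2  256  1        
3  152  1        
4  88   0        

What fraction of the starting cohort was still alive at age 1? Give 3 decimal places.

0.530

l_1 = n_1/n_0 = 424/800 = 0.53 → 0.530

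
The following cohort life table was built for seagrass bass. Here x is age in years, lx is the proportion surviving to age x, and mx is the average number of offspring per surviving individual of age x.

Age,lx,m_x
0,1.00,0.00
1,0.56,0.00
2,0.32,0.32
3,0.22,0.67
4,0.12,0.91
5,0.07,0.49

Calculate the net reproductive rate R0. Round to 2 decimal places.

0.39

lx·mx by age: 0, 0, 0.1024, 0.1474, 0.1092, 0.0343
R0 = Σ lx·mx = 0.3933 → 0.39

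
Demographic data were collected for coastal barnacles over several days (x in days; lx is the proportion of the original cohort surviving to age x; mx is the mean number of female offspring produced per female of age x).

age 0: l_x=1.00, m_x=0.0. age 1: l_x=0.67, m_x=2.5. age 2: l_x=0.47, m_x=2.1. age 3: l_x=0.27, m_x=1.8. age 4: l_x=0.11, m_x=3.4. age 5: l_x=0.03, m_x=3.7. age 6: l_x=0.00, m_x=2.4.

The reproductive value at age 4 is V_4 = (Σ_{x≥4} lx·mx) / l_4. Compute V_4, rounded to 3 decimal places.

4.409

lx·mx for x ≥ 4: 0.374, 0.111, 0 → sum = 0.485
V_4 = 0.485 / l_4 = 0.485 / 0.11 = 4.409091… → 4.409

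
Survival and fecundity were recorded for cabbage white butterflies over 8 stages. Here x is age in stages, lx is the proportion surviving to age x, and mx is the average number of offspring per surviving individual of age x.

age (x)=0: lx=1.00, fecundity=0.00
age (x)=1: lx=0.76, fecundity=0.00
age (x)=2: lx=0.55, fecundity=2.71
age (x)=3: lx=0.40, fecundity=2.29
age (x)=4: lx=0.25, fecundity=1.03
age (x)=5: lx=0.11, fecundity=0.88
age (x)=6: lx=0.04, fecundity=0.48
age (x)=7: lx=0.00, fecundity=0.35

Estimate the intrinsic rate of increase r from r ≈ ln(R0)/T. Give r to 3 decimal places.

R0 = Σ lx·mx = 0 + 0 + 1.4905 + 0.916 + 0.2575 + 0.0968 + 0.0192 + 0 = 2.78
Σ x·lx·mx = 7.3582; T = 7.3582/2.78 = 2.64683…
r ≈ ln(R0)/T = ln(2.78)/2.64683… = 0.38629… → 0.386

0.386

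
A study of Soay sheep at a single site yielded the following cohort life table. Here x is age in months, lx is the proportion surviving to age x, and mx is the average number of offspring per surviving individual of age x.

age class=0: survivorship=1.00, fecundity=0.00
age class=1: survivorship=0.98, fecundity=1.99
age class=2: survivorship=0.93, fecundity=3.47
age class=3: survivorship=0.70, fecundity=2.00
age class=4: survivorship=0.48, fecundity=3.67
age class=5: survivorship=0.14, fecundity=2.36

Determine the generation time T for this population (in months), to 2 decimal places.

lx·mx: 0, 1.9502, 3.2271, 1.4, 1.7616, 0.3304 → R0 = 8.6693
x·lx·mx: 0, 1.9502, 6.4542, 4.2, 7.0464, 1.652 → Σ = 21.3028
T = 21.3028 / 8.6693 = 2.457269… → 2.46

2.46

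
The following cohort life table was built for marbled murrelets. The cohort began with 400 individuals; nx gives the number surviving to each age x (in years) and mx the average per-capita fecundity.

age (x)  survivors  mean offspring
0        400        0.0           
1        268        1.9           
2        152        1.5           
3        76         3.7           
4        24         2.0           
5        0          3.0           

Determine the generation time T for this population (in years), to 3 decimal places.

1.876

lx = nx/n0 = nx/400: 1, 0.67, 0.38, 0.19, 0.06, 0
lx·mx: 0, 1.273, 0.57, 0.703, 0.12, 0 → R0 = 2.666
x·lx·mx: 0, 1.273, 1.14, 2.109, 0.48, 0 → Σ = 5.002
T = 5.002 / 2.666 = 1.876219… → 1.876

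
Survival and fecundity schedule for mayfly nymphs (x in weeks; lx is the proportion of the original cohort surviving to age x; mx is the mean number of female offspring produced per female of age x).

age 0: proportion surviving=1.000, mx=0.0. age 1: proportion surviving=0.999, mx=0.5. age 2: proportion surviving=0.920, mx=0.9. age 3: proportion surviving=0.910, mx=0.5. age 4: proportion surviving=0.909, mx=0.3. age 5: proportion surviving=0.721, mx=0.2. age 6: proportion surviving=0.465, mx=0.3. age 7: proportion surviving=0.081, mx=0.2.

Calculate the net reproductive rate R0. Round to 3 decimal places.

lx·mx by age: 0, 0.4995, 0.828, 0.455, 0.2727, 0.1442, 0.1395, 0.0162
R0 = Σ lx·mx = 2.3551 → 2.355

2.355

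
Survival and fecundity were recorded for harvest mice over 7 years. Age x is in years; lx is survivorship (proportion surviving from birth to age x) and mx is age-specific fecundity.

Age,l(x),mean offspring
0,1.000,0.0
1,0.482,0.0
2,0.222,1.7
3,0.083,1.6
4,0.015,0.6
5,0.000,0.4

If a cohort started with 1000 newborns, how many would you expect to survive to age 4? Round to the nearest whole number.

Expected survivors = N0 · l_4 = 1000 × 0.015 = 15 → 15

15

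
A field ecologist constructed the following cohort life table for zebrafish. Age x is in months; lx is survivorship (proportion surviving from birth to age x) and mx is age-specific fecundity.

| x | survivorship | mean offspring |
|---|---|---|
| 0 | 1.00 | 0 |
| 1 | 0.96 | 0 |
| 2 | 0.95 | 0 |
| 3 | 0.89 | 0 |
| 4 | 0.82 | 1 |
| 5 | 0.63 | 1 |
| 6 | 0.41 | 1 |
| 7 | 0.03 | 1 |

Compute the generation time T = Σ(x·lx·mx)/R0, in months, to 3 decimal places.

4.815

lx·mx: 0, 0, 0, 0, 0.82, 0.63, 0.41, 0.03 → R0 = 1.89
x·lx·mx: 0, 0, 0, 0, 3.28, 3.15, 2.46, 0.21 → Σ = 9.1
T = 9.1 / 1.89 = 4.814815… → 4.815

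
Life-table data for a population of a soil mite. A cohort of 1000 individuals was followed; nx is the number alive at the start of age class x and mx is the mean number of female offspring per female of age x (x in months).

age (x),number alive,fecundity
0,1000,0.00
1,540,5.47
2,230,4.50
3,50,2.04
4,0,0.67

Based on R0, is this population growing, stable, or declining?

lx = nx/n0 = nx/1000: 1, 0.54, 0.23, 0.05, 0
R0 = Σ lx·mx = 0 + 2.9538 + 1.035 + 0.102 + 0 = 4.0908
R0 > 1, so the population is growing.

growing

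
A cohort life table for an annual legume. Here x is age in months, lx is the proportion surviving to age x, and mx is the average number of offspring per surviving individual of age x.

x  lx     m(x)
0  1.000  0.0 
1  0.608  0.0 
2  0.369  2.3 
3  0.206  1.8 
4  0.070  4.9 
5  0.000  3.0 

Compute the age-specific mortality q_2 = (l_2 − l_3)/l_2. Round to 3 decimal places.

0.442

q_2 = (l_2 − l_3) / l_2 = (0.369 − 0.206) / 0.369
     = 0.163 / 0.369 = 0.441734… → 0.442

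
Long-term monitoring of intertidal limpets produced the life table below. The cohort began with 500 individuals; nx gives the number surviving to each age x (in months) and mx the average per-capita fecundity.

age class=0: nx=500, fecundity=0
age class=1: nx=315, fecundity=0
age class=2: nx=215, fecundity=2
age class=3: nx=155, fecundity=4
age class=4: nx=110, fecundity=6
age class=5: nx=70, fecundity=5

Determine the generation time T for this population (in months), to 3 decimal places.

3.451

lx = nx/n0 = nx/500: 1, 0.63, 0.43, 0.31, 0.22, 0.14
lx·mx: 0, 0, 0.86, 1.24, 1.32, 0.7 → R0 = 4.12
x·lx·mx: 0, 0, 1.72, 3.72, 5.28, 3.5 → Σ = 14.22
T = 14.22 / 4.12 = 3.451456… → 3.451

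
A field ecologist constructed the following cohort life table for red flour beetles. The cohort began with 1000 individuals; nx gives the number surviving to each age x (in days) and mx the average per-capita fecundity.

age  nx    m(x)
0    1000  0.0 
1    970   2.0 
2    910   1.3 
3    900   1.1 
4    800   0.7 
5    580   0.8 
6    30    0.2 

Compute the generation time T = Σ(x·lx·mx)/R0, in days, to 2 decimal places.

2.31

lx = nx/n0 = nx/1000: 1, 0.97, 0.91, 0.9, 0.8, 0.58, 0.03
lx·mx: 0, 1.94, 1.183, 0.99, 0.56, 0.464, 0.006 → R0 = 5.143
x·lx·mx: 0, 1.94, 2.366, 2.97, 2.24, 2.32, 0.036 → Σ = 11.872
T = 11.872 / 5.143 = 2.30838… → 2.31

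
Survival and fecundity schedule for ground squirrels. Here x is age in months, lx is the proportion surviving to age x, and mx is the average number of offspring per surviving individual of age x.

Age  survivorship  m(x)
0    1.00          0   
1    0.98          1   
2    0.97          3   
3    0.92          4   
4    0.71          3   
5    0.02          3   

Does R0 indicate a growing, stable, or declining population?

growing

R0 = Σ lx·mx = 0 + 0.98 + 2.91 + 3.68 + 2.13 + 0.06 = 9.76
R0 > 1, so the population is growing.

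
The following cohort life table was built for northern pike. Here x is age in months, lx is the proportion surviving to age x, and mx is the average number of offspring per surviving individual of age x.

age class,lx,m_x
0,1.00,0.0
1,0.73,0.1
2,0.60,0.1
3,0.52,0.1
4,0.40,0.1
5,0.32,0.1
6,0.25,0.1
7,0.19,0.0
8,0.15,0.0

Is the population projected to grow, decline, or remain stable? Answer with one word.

declining

R0 = Σ lx·mx = 0 + 0.073 + 0.06 + 0.052 + 0.04 + 0.032 + 0.025 + 0 + 0 = 0.282
R0 < 1, so the population is declining.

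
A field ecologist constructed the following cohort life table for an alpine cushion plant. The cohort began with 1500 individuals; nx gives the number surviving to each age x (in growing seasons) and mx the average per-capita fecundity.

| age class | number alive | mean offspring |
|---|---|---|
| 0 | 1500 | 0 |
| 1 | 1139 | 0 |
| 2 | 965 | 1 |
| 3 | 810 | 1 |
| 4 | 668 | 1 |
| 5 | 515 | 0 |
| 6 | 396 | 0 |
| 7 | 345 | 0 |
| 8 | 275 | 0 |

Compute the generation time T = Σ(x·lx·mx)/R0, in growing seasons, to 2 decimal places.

lx = nx/n0 = nx/1500: 1, 0.75933…, 0.64333…, 0.54, 0.44533…, 0.34333…, 0.264, 0.23, 0.18333…
lx·mx: 0, 0, 0.643333…, 0.54, 0.445333…, 0, 0, 0, 0 → R0 = 1.628667…
x·lx·mx: 0, 0, 1.286667…, 1.62, 1.781333…, 0, 0, 0, 0 → Σ = 4.688…
T = 4.688… / 1.628667… = 2.878428… → 2.88

2.88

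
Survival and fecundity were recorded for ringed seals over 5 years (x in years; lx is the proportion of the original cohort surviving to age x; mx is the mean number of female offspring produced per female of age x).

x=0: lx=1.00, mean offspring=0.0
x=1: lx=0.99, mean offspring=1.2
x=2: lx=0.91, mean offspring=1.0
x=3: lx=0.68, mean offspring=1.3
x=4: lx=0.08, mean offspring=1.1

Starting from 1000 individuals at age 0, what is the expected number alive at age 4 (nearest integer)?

80

Expected survivors = N0 · l_4 = 1000 × 0.08 = 80 → 80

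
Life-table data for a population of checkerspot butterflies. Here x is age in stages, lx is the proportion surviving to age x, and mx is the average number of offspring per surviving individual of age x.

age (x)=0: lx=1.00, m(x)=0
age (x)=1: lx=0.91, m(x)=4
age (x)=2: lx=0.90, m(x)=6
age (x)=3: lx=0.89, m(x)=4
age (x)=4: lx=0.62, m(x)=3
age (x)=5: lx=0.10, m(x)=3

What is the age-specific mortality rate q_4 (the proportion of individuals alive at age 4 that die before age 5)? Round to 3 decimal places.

0.839

q_4 = (l_4 − l_5) / l_4 = (0.62 − 0.1) / 0.62
     = 0.52 / 0.62 = 0.83871… → 0.839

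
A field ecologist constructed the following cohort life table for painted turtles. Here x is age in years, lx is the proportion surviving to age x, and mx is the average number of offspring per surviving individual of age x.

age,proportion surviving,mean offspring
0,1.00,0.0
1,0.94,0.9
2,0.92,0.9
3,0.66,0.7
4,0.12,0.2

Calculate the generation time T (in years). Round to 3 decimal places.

lx·mx: 0, 0.846, 0.828, 0.462, 0.024 → R0 = 2.16
x·lx·mx: 0, 0.846, 1.656, 1.386, 0.096 → Σ = 3.984
T = 3.984 / 2.16 = 1.844444… → 1.844

1.844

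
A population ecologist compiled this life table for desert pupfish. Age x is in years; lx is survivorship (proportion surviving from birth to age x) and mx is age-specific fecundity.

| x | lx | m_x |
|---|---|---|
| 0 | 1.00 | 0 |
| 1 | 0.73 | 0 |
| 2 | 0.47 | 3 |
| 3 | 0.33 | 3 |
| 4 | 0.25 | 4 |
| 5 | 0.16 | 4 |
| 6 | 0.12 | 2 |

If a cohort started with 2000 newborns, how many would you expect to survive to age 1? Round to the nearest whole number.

Expected survivors = N0 · l_1 = 2000 × 0.73 = 1460 → 1460

1460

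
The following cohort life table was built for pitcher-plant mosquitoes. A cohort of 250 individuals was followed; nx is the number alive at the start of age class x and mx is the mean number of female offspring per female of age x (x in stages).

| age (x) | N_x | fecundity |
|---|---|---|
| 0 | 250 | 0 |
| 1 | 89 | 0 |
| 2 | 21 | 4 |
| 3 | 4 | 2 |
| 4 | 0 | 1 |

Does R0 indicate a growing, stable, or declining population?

declining

lx = nx/n0 = nx/250: 1, 0.356, 0.084, 0.016, 0
R0 = Σ lx·mx = 0 + 0 + 0.336 + 0.032 + 0 = 0.368
R0 < 1, so the population is declining.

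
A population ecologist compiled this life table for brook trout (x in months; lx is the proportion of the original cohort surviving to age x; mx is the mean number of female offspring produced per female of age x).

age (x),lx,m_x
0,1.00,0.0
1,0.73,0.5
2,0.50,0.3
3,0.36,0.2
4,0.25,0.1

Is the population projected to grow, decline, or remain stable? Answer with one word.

R0 = Σ lx·mx = 0 + 0.365 + 0.15 + 0.072 + 0.025 = 0.612
R0 < 1, so the population is declining.

declining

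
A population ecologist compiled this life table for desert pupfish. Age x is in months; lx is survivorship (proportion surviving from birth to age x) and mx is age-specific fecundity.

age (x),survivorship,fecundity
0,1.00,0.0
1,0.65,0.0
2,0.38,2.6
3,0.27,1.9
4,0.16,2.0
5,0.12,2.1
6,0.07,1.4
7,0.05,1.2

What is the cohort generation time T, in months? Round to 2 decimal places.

3.17

lx·mx: 0, 0, 0.988, 0.513, 0.32, 0.252, 0.098, 0.06 → R0 = 2.231
x·lx·mx: 0, 0, 1.976, 1.539, 1.28, 1.26, 0.588, 0.42 → Σ = 7.063
T = 7.063 / 2.231 = 3.165845… → 3.17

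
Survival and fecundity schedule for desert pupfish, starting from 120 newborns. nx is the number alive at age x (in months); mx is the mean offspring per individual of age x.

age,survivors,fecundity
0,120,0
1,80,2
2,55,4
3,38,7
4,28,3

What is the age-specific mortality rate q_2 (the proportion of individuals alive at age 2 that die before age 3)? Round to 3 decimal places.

0.309

lx = nx/n0 = nx/120: 1, 0.66667…, 0.45833…, 0.31667…, 0.23333…
q_2 = (l_2 − l_3) / l_2 = (0.458333… − 0.316667…) / 0.458333…
     = 0.141667… / 0.458333… = 0.309091… → 0.309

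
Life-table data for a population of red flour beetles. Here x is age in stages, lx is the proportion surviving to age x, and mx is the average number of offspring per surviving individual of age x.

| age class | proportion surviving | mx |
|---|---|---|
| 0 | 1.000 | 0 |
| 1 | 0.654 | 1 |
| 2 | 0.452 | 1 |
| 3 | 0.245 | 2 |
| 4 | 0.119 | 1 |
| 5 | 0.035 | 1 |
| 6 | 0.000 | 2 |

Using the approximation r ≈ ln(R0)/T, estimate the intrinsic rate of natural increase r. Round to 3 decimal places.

0.266

R0 = Σ lx·mx = 0 + 0.654 + 0.452 + 0.49 + 0.119 + 0.035 + 0 = 1.75
Σ x·lx·mx = 3.679; T = 3.679/1.75 = 2.10229…
r ≈ ln(R0)/T = ln(1.75)/2.10229… = 0.26619… → 0.266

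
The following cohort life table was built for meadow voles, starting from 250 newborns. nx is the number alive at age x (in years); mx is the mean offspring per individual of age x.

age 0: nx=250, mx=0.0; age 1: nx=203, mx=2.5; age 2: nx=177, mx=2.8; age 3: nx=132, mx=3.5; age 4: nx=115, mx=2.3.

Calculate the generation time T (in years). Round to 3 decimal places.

lx = nx/n0 = nx/250: 1, 0.812, 0.708, 0.528, 0.46
lx·mx: 0, 2.03, 1.9824, 1.848, 1.058 → R0 = 6.9184
x·lx·mx: 0, 2.03, 3.9648, 5.544, 4.232 → Σ = 15.7708
T = 15.7708 / 6.9184 = 2.279544… → 2.280

2.280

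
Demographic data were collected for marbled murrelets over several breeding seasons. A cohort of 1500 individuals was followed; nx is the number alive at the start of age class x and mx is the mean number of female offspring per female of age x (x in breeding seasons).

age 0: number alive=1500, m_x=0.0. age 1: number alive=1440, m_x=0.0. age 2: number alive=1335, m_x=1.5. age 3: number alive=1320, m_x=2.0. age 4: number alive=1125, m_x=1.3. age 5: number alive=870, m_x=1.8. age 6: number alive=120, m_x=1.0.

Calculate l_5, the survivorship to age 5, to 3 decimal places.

0.580

l_5 = n_5/n_0 = 870/1500 = 0.58 → 0.580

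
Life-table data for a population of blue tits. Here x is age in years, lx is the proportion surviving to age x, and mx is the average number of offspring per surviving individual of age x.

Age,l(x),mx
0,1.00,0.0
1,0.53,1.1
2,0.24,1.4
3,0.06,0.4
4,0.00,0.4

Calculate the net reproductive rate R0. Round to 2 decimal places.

0.94

lx·mx by age: 0, 0.583, 0.336, 0.024, 0
R0 = Σ lx·mx = 0.943 → 0.94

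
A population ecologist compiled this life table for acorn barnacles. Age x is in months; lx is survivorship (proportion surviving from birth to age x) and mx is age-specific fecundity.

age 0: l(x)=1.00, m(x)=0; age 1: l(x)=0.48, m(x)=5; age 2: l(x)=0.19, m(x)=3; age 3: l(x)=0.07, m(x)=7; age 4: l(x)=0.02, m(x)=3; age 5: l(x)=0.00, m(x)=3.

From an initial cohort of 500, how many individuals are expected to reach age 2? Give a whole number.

95

Expected survivors = N0 · l_2 = 500 × 0.19 = 95 → 95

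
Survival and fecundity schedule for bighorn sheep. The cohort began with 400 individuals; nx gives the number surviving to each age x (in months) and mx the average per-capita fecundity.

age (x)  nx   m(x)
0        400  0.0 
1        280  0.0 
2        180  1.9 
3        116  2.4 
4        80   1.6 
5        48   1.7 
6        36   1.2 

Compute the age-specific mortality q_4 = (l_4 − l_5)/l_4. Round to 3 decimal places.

0.400

lx = nx/n0 = nx/400: 1, 0.7, 0.45, 0.29, 0.2, 0.12, 0.09
q_4 = (l_4 − l_5) / l_4 = (0.2 − 0.12) / 0.2
     = 0.08 / 0.2 = 0.4 → 0.400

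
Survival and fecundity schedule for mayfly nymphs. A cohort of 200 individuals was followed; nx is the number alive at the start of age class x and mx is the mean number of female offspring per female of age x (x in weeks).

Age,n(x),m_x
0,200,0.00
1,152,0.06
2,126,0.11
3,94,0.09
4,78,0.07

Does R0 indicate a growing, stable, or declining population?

declining

lx = nx/n0 = nx/200: 1, 0.76, 0.63, 0.47, 0.39
R0 = Σ lx·mx = 0 + 0.0456 + 0.0693 + 0.0423 + 0.0273 = 0.1845
R0 < 1, so the population is declining.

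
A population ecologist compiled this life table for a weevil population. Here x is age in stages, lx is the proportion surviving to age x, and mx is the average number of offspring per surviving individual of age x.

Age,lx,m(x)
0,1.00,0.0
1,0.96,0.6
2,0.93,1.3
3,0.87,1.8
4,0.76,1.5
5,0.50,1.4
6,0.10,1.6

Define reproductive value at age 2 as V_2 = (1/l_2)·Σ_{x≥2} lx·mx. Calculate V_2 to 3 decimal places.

5.134

lx·mx for x ≥ 2: 1.209, 1.566, 1.14, 0.7, 0.16 → sum = 4.775
V_2 = 4.775 / l_2 = 4.775 / 0.93 = 5.134409… → 5.134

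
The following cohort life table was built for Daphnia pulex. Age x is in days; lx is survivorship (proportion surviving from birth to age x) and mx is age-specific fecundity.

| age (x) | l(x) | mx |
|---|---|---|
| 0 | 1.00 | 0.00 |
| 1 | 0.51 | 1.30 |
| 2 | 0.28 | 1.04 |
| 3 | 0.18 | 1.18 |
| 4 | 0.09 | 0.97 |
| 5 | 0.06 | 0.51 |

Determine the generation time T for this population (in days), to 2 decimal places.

lx·mx: 0, 0.663, 0.2912, 0.2124, 0.0873, 0.0306 → R0 = 1.2845
x·lx·mx: 0, 0.663, 0.5824, 0.6372, 0.3492, 0.153 → Σ = 2.3848
T = 2.3848 / 1.2845 = 1.856598… → 1.86

1.86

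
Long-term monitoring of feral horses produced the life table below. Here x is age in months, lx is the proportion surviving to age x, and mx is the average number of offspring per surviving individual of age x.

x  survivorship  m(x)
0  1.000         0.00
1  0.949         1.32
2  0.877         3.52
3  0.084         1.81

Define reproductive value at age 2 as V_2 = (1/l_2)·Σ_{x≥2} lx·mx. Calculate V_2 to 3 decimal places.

3.693

lx·mx for x ≥ 2: 3.08704, 0.15204 → sum = 3.23908
V_2 = 3.23908 / l_2 = 3.23908 / 0.877 = 3.693364… → 3.693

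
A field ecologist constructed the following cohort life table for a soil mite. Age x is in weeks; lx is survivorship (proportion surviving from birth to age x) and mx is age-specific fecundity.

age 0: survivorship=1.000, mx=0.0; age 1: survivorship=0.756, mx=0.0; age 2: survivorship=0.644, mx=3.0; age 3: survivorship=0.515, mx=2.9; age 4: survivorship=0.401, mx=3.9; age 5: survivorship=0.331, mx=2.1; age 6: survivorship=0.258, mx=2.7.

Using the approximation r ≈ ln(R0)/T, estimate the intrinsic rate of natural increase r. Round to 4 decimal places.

R0 = Σ lx·mx = 0 + 0 + 1.932 + 1.4935 + 1.5639 + 0.6951 + 0.6966 = 6.3811
Σ x·lx·mx = 22.2552; T = 22.2552/6.3811 = 3.48767…
r ≈ ln(R0)/T = ln(6.3811)/3.48767… = 0.531397… → 0.5314

0.5314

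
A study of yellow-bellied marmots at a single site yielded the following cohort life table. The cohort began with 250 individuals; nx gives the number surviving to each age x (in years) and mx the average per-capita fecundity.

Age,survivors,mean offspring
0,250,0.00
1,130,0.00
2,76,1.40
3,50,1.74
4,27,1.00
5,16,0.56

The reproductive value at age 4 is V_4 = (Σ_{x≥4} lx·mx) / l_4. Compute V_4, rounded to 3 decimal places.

1.332

lx = nx/n0 = nx/250: 1, 0.52, 0.304, 0.2, 0.108, 0.064
lx·mx for x ≥ 4: 0.108, 0.03584 → sum = 0.14384
V_4 = 0.14384 / l_4 = 0.14384 / 0.108 = 1.331852… → 1.332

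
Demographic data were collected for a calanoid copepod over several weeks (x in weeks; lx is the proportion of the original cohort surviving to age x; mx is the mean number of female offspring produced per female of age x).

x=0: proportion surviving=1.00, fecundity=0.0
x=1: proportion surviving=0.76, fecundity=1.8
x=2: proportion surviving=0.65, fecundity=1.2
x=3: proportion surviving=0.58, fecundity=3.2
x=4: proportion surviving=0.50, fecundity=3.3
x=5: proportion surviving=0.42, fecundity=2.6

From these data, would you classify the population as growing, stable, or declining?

growing

R0 = Σ lx·mx = 0 + 1.368 + 0.78 + 1.856 + 1.65 + 1.092 = 6.746
R0 > 1, so the population is growing.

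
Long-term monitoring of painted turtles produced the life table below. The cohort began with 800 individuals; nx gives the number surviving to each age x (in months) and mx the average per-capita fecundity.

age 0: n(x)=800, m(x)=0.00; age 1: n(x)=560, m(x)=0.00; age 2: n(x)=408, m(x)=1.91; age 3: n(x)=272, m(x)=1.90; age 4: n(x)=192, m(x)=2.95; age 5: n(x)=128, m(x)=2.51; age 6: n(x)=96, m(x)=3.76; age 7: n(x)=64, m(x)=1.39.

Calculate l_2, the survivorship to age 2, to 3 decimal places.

0.510

l_2 = n_2/n_0 = 408/800 = 0.51 → 0.510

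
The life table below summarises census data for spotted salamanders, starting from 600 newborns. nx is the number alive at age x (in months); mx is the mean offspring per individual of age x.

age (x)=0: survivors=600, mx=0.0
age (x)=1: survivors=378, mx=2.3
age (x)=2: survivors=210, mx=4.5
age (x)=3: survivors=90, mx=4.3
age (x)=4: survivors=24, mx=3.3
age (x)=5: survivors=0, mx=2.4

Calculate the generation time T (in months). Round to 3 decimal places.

1.858

lx = nx/n0 = nx/600: 1, 0.63, 0.35, 0.15, 0.04, 0
lx·mx: 0, 1.449, 1.575, 0.645, 0.132, 0 → R0 = 3.801
x·lx·mx: 0, 1.449, 3.15, 1.935, 0.528, 0 → Σ = 7.062
T = 7.062 / 3.801 = 1.857932… → 1.858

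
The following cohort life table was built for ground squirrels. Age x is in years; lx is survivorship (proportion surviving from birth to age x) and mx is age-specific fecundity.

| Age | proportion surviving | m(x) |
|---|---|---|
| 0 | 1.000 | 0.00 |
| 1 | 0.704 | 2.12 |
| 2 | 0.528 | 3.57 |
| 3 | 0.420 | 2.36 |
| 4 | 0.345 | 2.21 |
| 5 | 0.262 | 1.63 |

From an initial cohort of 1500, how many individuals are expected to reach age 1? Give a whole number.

1056

Expected survivors = N0 · l_1 = 1500 × 0.704 = 1056 → 1056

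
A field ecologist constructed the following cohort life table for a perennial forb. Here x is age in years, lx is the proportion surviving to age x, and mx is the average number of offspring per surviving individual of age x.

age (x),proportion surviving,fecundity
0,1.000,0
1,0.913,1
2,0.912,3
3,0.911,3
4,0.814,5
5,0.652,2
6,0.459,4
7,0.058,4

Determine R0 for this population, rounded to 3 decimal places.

lx·mx by age: 0, 0.913, 2.736, 2.733, 4.07, 1.304, 1.836, 0.232
R0 = Σ lx·mx = 13.824 → 13.824

13.824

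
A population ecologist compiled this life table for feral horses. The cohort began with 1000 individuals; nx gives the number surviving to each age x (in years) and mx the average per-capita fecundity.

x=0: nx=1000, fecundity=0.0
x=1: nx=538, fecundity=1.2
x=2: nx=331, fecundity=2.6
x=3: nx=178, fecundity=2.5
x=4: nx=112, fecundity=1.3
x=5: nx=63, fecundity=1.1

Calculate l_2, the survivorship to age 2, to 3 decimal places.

0.331

l_2 = n_2/n_0 = 331/1000 = 0.331 → 0.331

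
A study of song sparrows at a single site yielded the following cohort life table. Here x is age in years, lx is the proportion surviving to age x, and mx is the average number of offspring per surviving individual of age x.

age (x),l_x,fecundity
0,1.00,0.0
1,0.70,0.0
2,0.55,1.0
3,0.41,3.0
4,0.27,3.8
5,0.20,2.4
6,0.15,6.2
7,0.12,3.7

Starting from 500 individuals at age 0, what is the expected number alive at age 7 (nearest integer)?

60

Expected survivors = N0 · l_7 = 500 × 0.12 = 60 → 60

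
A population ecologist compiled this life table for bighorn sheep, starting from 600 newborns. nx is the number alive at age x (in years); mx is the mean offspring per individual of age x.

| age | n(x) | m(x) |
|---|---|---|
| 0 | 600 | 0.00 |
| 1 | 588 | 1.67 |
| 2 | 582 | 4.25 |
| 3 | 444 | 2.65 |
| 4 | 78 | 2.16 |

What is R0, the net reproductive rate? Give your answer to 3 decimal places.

lx = nx/n0 = nx/600: 1, 0.98, 0.97, 0.74, 0.13
lx·mx by age: 0, 1.6366, 4.1225, 1.961, 0.2808
R0 = Σ lx·mx = 8.0009 → 8.001

8.001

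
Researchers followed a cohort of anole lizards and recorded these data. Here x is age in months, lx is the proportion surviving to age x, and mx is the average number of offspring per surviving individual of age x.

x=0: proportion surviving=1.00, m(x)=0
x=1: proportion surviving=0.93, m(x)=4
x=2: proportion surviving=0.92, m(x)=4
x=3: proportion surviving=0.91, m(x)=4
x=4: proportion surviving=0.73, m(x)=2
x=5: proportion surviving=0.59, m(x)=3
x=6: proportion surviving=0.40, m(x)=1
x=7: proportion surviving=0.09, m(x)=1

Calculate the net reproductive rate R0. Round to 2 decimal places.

lx·mx by age: 0, 3.72, 3.68, 3.64, 1.46, 1.77, 0.4, 0.09
R0 = Σ lx·mx = 14.76 → 14.76

14.76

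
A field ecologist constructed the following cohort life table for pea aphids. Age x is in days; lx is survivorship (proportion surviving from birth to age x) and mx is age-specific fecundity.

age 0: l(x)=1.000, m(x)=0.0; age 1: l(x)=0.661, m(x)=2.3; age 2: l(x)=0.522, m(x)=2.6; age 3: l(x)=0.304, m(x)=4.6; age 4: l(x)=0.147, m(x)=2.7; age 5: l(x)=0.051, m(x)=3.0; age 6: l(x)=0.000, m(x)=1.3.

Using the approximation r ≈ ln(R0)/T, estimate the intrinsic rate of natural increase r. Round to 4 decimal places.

R0 = Σ lx·mx = 0 + 1.5203 + 1.3572 + 1.3984 + 0.3969 + 0.153 + 0 = 4.8258
Σ x·lx·mx = 10.7825; T = 10.7825/4.8258 = 2.23434…
r ≈ ln(R0)/T = ln(4.8258)/2.23434… = 0.704447… → 0.7044

0.7044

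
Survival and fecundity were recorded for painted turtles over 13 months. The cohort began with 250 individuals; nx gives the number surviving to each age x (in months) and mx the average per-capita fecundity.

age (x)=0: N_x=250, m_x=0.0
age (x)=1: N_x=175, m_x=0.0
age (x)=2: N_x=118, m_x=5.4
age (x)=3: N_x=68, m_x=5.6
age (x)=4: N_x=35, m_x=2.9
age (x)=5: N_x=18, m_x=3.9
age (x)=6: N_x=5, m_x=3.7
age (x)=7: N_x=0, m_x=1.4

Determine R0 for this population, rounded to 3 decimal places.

lx = nx/n0 = nx/250: 1, 0.7, 0.472, 0.272, 0.14, 0.072, 0.02, 0
lx·mx by age: 0, 0, 2.5488, 1.5232, 0.406, 0.2808, 0.074, 0
R0 = Σ lx·mx = 4.8328 → 4.833

4.833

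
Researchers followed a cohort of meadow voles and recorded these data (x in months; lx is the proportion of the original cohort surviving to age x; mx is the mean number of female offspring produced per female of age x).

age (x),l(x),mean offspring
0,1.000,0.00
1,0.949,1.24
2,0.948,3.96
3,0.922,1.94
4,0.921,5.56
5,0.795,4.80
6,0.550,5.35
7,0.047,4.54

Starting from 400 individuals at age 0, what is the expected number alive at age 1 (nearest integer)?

Expected survivors = N0 · l_1 = 400 × 0.949 = 379.6 → 380

380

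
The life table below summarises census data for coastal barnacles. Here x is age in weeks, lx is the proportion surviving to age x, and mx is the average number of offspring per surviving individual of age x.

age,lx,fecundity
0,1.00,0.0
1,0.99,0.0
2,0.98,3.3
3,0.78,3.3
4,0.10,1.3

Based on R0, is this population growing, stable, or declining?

R0 = Σ lx·mx = 0 + 0 + 3.234 + 2.574 + 0.13 = 5.938
R0 > 1, so the population is growing.

growing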